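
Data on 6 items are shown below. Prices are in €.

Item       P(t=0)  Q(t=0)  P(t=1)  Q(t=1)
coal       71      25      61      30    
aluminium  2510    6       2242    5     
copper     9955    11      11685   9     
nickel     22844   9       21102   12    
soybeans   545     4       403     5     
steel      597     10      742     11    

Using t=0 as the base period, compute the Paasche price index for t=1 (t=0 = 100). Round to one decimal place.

Paasche price index uses current-period quantities as weights.
ΣP(t=1)·Q(t=1) = 61×30 + 2242×5 + 11685×9 + 21102×12 + 403×5 + 742×11 = 1830 + 11210 + 105165 + 253224 + 2015 + 8162 = 381606
ΣP(t=0)·Q(t=1) = 71×30 + 2510×5 + 9955×9 + 22844×12 + 545×5 + 597×11 = 2130 + 12550 + 89595 + 274128 + 2725 + 6567 = 387695
Index = 381606 / 387695 × 100 = 98.4294

98.4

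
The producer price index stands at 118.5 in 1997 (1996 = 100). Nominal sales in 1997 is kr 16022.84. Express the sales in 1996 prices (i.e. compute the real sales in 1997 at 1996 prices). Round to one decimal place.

Real = Nominal ÷ (Index/100) = 16022.84 ÷ (118.5/100)
     = 16022.84 ÷ 1.185 = 13521.3840

13521.4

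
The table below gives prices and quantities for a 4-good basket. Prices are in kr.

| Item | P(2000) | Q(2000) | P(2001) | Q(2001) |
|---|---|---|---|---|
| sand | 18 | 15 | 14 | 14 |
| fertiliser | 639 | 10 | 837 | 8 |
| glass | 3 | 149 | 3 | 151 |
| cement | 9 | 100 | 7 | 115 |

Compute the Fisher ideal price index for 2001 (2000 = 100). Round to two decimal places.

Laspeyres component (base-period weights):
ΣP(2001)Q(2000) = 14×15 + 837×10 + 3×149 + 7×100 = 210 + 8370 + 447 + 700 = 9727
ΣP(2000)Q(2000) = 18×15 + 639×10 + 3×149 + 9×100 = 270 + 6390 + 447 + 900 = 8007
L = 9727 / 8007 × 100 = 121.4812
Paasche component (current-period weights):
ΣP(2001)Q(2001) = 14×14 + 837×8 + 3×151 + 7×115 = 196 + 6696 + 453 + 805 = 8150
ΣP(2000)Q(2001) = 18×14 + 639×8 + 3×151 + 9×115 = 252 + 5112 + 453 + 1035 = 6852
P = 8150 / 6852 × 100 = 118.9434
Fisher = √(L × P) = √(121.4812 × 118.9434) = 120.2056

120.21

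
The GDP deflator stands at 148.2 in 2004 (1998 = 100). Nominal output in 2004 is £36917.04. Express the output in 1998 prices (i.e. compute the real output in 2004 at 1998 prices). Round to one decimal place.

Real = Nominal ÷ (Index/100) = 36917.04 ÷ (148.2/100)
     = 36917.04 ÷ 1.482 = 24910.2834

24910.3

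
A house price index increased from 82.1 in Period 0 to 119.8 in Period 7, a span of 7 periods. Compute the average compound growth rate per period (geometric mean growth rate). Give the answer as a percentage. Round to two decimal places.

Growth factor = (119.8/82.1)^(1/7) = (1.459196)^(1/7) = 1.055467
Growth rate = 1.055467 − 1 = 0.055467 = 5.5467%

5.55%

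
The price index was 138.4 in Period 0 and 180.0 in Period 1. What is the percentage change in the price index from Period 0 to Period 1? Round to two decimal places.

30.06%

Change = (180.0 − 138.4) / 138.4 × 100
       = 41.6 / 138.4 × 100 = 30.0578%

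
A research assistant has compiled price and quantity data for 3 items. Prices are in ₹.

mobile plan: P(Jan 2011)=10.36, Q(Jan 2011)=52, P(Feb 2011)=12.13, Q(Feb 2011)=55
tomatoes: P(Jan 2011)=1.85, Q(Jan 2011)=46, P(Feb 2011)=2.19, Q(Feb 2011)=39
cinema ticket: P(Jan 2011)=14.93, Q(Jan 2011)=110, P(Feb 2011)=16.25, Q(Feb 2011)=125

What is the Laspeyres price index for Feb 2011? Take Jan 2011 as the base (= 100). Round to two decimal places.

111.16

Laspeyres price index uses base-period quantities as weights.
ΣP(Feb 2011)·Q(Jan 2011) = 12.13×52 + 2.19×46 + 16.25×110 = 630.76 + 100.74 + 1787.5 = 2519
ΣP(Jan 2011)·Q(Jan 2011) = 10.36×52 + 1.85×46 + 14.93×110 = 538.72 + 85.1 + 1642.3 = 2266.12
Index = 2519 / 2266.12 × 100 = 111.1592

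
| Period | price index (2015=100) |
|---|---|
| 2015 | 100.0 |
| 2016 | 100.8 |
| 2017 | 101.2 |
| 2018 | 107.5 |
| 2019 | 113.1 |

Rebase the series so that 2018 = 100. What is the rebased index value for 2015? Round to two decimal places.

93.02

Rebased(2015) = 100.0 / 107.5 × 100 = 93.0233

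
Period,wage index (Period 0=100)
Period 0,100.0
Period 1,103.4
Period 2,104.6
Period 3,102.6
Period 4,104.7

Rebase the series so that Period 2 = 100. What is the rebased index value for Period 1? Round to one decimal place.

Rebased(Period 1) = 103.4 / 104.6 × 100 = 98.8528

98.9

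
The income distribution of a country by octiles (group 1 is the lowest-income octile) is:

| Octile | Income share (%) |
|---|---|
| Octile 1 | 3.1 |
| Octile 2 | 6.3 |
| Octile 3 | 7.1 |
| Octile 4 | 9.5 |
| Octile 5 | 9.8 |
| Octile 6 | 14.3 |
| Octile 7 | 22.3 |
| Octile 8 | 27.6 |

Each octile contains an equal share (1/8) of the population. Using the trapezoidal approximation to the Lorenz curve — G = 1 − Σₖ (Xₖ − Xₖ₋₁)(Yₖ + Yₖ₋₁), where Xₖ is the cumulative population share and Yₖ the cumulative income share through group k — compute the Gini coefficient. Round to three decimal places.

0.342

Cumulative income shares Yₖ: 0.0310, 0.0940, 0.1650, 0.2600, 0.3580, 0.5010, 0.7240, 1.0000
Σ (Xₖ−Xₖ₋₁)(Yₖ+Yₖ₋₁) = (1/8)(0.0310+0.0000) + (1/8)(0.0940+0.0310) + (1/8)(0.1650+0.0940) + (1/8)(0.2600+0.1650) + (1/8)(0.3580+0.2600) + (1/8)(0.5010+0.3580) + (1/8)(0.7240+0.5010) + (1/8)(1.0000+0.7240)
  = 0.0039 + 0.0156 + 0.0324 + 0.0531 + 0.0772 + 0.1074 + 0.1531 + 0.2155 = 0.6583
G = 1 − 0.6583 = 0.3417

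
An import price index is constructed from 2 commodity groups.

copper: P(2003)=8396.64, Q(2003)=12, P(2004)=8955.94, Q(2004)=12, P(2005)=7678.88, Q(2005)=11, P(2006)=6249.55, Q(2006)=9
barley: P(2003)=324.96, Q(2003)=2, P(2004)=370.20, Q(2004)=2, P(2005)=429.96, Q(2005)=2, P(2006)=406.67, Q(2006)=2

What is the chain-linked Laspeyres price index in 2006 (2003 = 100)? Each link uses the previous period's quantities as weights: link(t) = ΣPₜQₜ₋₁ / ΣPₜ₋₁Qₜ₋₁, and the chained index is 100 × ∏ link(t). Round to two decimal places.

74.76

Link 2003→2004:
ΣP(2004)Q(2003) = 8955.94×12 + 370.20×2 = 107471.28 + 740.4 = 108211.68
ΣP(2003)Q(2003) = 8396.64×12 + 324.96×2 = 100759.68 + 649.92 = 101409.6
link = 108211.68/101409.6 = 1.067075
Link 2004→2005:
ΣP(2005)Q(2004) = 7678.88×12 + 429.96×2 = 92146.56 + 859.92 = 93006.48
ΣP(2004)Q(2004) = 8955.94×12 + 370.20×2 = 107471.28 + 740.4 = 108211.68
link = 93006.48/108211.68 = 0.859487
Link 2005→2006:
ΣP(2006)Q(2005) = 6249.55×11 + 406.67×2 = 68745.05 + 813.34 = 69558.39
ΣP(2005)Q(2005) = 7678.88×11 + 429.96×2 = 84467.68 + 859.92 = 85327.6
link = 69558.39/85327.6 = 0.815192
Chained index = 100 × 1.067075 × 0.859487 × 0.815192 = 74.7643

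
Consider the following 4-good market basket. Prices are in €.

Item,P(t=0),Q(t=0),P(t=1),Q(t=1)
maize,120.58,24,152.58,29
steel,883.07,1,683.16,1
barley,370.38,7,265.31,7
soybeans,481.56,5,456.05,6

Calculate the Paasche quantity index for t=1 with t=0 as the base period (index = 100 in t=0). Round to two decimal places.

114.37

Paasche quantity index uses current-period prices as weights.
ΣP(t=1)·Q(t=1) = 152.58×29 + 683.16×1 + 265.31×7 + 456.05×6 = 4424.82 + 683.16 + 1857.17 + 2736.3 = 9701.45
ΣP(t=1)·Q(t=0) = 152.58×24 + 683.16×1 + 265.31×7 + 456.05×5 = 3661.92 + 683.16 + 1857.17 + 2280.25 = 8482.5
Index = 9701.45 / 8482.5 × 100 = 114.3702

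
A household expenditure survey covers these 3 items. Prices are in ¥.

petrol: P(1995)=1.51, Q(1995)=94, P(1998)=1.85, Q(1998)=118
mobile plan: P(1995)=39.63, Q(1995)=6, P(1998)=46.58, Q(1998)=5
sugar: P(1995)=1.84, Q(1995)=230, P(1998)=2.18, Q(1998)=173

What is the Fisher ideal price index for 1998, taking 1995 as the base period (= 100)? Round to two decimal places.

Laspeyres component (base-period weights):
ΣP(1998)Q(1995) = 1.85×94 + 46.58×6 + 2.18×230 = 173.9 + 279.48 + 501.4 = 954.78
ΣP(1995)Q(1995) = 1.51×94 + 39.63×6 + 1.84×230 = 141.94 + 237.78 + 423.2 = 802.92
L = 954.78 / 802.92 × 100 = 118.9135
Paasche component (current-period weights):
ΣP(1998)Q(1998) = 1.85×118 + 46.58×5 + 2.18×173 = 218.3 + 232.9 + 377.14 = 828.34
ΣP(1995)Q(1998) = 1.51×118 + 39.63×5 + 1.84×173 = 178.18 + 198.15 + 318.32 = 694.65
P = 828.34 / 694.65 × 100 = 119.2457
Fisher = √(L × P) = √(118.9135 × 119.2457) = 119.0794

119.08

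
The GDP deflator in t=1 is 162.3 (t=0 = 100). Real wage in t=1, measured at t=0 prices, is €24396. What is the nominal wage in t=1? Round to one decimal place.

39594.7

Nominal = Real × (Index/100) = 24396 × (162.3/100)
        = 24396 × 1.623 = 39594.7080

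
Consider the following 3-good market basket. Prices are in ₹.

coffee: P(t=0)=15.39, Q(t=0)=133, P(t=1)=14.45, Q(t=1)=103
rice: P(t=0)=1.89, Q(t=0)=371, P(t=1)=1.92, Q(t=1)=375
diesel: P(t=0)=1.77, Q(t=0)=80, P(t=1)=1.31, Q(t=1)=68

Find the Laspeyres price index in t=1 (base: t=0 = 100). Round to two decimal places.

Laspeyres price index uses base-period quantities as weights.
ΣP(t=1)·Q(t=0) = 14.45×133 + 1.92×371 + 1.31×80 = 1921.85 + 712.32 + 104.8 = 2738.97
ΣP(t=0)·Q(t=0) = 15.39×133 + 1.89×371 + 1.77×80 = 2046.87 + 701.19 + 141.6 = 2889.66
Index = 2738.97 / 2889.66 × 100 = 94.7852

94.79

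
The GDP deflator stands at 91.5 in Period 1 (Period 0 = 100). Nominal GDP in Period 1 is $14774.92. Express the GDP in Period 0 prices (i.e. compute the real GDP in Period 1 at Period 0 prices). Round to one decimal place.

16147.5

Real = Nominal ÷ (Index/100) = 14774.92 ÷ (91.5/100)
     = 14774.92 ÷ 0.915 = 16147.4536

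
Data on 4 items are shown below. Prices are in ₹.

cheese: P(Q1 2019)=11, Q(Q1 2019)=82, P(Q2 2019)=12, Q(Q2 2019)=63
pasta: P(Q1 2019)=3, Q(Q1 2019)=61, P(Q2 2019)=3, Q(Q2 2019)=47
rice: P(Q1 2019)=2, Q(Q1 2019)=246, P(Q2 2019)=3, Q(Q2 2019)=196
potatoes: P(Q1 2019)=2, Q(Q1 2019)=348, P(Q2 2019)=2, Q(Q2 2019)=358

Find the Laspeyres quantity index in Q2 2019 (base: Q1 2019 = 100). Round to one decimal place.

85.4

Laspeyres quantity index uses base-period prices as weights.
ΣP(Q1 2019)·Q(Q2 2019) = 11×63 + 3×47 + 2×196 + 2×358 = 693 + 141 + 392 + 716 = 1942
ΣP(Q1 2019)·Q(Q1 2019) = 11×82 + 3×61 + 2×246 + 2×348 = 902 + 183 + 492 + 696 = 2273
Index = 1942 / 2273 × 100 = 85.4377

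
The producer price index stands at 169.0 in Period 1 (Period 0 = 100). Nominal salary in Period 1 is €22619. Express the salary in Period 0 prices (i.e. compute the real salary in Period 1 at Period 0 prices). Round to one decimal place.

Real = Nominal ÷ (Index/100) = 22619 ÷ (169.0/100)
     = 22619 ÷ 1.690 = 13384.0237

13384.0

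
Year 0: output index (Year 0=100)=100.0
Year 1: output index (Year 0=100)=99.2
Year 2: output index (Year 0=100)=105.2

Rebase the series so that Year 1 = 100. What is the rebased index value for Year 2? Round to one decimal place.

106.0

Rebased(Year 2) = 105.2 / 99.2 × 100 = 106.0484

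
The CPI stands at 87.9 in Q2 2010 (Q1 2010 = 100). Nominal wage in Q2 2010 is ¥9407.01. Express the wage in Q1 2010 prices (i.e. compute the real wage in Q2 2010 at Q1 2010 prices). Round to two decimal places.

Real = Nominal ÷ (Index/100) = 9407.01 ÷ (87.9/100)
     = 9407.01 ÷ 0.879 = 10701.9454

10701.95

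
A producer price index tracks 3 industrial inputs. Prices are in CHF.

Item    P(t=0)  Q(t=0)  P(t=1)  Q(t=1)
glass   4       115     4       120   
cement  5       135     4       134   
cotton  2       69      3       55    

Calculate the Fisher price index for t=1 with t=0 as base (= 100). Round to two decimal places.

Laspeyres component (base-period weights):
ΣP(t=1)Q(t=0) = 4×115 + 4×135 + 3×69 = 460 + 540 + 207 = 1207
ΣP(t=0)Q(t=0) = 4×115 + 5×135 + 2×69 = 460 + 675 + 138 = 1273
L = 1207 / 1273 × 100 = 94.8154
Paasche component (current-period weights):
ΣP(t=1)Q(t=1) = 4×120 + 4×134 + 3×55 = 480 + 536 + 165 = 1181
ΣP(t=0)Q(t=1) = 4×120 + 5×134 + 2×55 = 480 + 670 + 110 = 1260
P = 1181 / 1260 × 100 = 93.7302
Fisher = √(L × P) = √(94.8154 × 93.7302) = 94.2712

94.27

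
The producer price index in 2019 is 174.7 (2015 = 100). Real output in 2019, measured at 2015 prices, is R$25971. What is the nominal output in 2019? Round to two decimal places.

Nominal = Real × (Index/100) = 25971 × (174.7/100)
        = 25971 × 1.747 = 45371.3370

45371.34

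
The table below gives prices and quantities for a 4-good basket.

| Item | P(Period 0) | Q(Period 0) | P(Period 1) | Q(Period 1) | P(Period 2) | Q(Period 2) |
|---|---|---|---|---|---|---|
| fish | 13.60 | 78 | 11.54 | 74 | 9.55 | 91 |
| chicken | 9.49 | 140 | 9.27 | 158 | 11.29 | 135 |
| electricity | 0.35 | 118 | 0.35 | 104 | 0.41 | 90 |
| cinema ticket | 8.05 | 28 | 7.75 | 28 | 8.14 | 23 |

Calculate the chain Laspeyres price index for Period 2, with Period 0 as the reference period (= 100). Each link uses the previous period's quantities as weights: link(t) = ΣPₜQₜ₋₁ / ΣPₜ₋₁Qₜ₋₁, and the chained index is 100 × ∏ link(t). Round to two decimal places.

Link Period 0→Period 1:
ΣP(Period 1)Q(Period 0) = 11.54×78 + 9.27×140 + 0.35×118 + 7.75×28 = 900.12 + 1297.8 + 41.3 + 217 = 2456.22
ΣP(Period 0)Q(Period 0) = 13.60×78 + 9.49×140 + 0.35×118 + 8.05×28 = 1060.8 + 1328.6 + 41.3 + 225.4 = 2656.1
link = 2456.22/2656.1 = 0.924747
Link Period 1→Period 2:
ΣP(Period 2)Q(Period 1) = 9.55×74 + 11.29×158 + 0.41×104 + 8.14×28 = 706.7 + 1783.82 + 42.64 + 227.92 = 2761.08
ΣP(Period 1)Q(Period 1) = 11.54×74 + 9.27×158 + 0.35×104 + 7.75×28 = 853.96 + 1464.66 + 36.4 + 217 = 2572.02
link = 2761.08/2572.02 = 1.073506
Chained index = 100 × 0.924747 × 1.073506 = 99.2722

99.27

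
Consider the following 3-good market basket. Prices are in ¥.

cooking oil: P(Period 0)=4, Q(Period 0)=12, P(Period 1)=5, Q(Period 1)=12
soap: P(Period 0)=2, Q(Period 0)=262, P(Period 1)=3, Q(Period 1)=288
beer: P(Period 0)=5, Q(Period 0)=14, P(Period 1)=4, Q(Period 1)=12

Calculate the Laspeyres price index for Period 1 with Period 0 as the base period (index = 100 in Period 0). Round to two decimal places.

140.50

Laspeyres price index uses base-period quantities as weights.
ΣP(Period 1)·Q(Period 0) = 5×12 + 3×262 + 4×14 = 60 + 786 + 56 = 902
ΣP(Period 0)·Q(Period 0) = 4×12 + 2×262 + 5×14 = 48 + 524 + 70 = 642
Index = 902 / 642 × 100 = 140.4984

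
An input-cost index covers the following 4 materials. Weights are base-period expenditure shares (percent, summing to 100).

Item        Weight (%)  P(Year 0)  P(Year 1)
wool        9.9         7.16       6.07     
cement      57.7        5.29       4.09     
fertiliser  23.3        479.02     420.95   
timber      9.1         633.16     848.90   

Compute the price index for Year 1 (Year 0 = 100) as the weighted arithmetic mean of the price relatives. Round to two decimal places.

85.68

wool: 9.9 × (6.07/7.16) = 9.9 × 0.847765 = 8.3929
cement: 57.7 × (4.09/5.29) = 57.7 × 0.773157 = 44.6112
fertiliser: 23.3 × (420.95/479.02) = 23.3 × 0.878773 = 20.4754
timber: 9.1 × (848.90/633.16) = 9.1 × 1.340735 = 12.2007
Index = Σ wᵢ·(p₁ᵢ/p₀ᵢ) = 8.3929 + 44.6112 + 20.4754 + 12.2007 = 85.6801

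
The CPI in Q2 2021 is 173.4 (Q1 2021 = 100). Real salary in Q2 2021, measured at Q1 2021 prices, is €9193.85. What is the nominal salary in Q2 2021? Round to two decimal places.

15942.14

Nominal = Real × (Index/100) = 9193.85 × (173.4/100)
        = 9193.85 × 1.734 = 15942.1359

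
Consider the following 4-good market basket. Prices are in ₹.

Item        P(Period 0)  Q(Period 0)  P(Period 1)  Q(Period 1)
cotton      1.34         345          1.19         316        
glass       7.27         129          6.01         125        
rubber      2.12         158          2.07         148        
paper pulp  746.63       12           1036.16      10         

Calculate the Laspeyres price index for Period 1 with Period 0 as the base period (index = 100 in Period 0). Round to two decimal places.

Laspeyres price index uses base-period quantities as weights.
ΣP(Period 1)·Q(Period 0) = 1.19×345 + 6.01×129 + 2.07×158 + 1036.16×12 = 410.55 + 775.29 + 327.06 + 12433.92 = 13946.82
ΣP(Period 0)·Q(Period 0) = 1.34×345 + 7.27×129 + 2.12×158 + 746.63×12 = 462.3 + 937.83 + 334.96 + 8959.56 = 10694.65
Index = 13946.82 / 10694.65 × 100 = 130.4093

130.41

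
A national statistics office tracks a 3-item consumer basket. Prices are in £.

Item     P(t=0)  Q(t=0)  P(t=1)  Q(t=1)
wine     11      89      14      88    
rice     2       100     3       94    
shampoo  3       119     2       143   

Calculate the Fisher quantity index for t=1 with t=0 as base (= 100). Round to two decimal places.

Laspeyres component (base-period weights):
ΣP(t=0)Q(t=1) = 11×88 + 2×94 + 3×143 = 968 + 188 + 429 = 1585
ΣP(t=0)Q(t=0) = 11×89 + 2×100 + 3×119 = 979 + 200 + 357 = 1536
L = 1585 / 1536 × 100 = 103.1901
Paasche component (current-period weights):
ΣP(t=1)Q(t=1) = 14×88 + 3×94 + 2×143 = 1232 + 282 + 286 = 1800
ΣP(t=1)Q(t=0) = 14×89 + 3×100 + 2×119 = 1246 + 300 + 238 = 1784
P = 1800 / 1784 × 100 = 100.8969
Fisher = √(L × P) = √(103.1901 × 100.8969) = 102.0370

102.04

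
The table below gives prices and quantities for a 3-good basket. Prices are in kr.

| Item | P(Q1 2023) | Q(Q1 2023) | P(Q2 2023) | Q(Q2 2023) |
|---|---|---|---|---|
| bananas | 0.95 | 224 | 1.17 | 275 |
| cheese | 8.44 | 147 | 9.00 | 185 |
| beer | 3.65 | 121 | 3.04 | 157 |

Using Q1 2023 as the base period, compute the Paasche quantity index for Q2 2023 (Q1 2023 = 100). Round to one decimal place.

126.2

Paasche quantity index uses current-period prices as weights.
ΣP(Q2 2023)·Q(Q2 2023) = 1.17×275 + 9.00×185 + 3.04×157 = 321.75 + 1665 + 477.28 = 2464.03
ΣP(Q2 2023)·Q(Q1 2023) = 1.17×224 + 9.00×147 + 3.04×121 = 262.08 + 1323 + 367.84 = 1952.92
Index = 2464.03 / 1952.92 × 100 = 126.1716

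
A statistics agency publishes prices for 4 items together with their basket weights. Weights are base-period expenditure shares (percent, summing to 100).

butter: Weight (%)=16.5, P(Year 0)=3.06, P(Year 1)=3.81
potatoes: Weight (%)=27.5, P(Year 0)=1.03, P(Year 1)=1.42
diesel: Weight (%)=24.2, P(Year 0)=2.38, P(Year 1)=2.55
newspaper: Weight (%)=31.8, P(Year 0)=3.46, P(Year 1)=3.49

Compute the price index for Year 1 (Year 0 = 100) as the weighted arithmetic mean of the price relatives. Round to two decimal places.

butter: 16.5 × (3.81/3.06) = 16.5 × 1.245098 = 20.5441
potatoes: 27.5 × (1.42/1.03) = 27.5 × 1.378641 = 37.9126
diesel: 24.2 × (2.55/2.38) = 24.2 × 1.071429 = 25.9286
newspaper: 31.8 × (3.49/3.46) = 31.8 × 1.008671 = 32.0757
Index = Σ wᵢ·(p₁ᵢ/p₀ᵢ) = 20.5441 + 37.9126 + 25.9286 + 32.0757 = 116.4610

116.46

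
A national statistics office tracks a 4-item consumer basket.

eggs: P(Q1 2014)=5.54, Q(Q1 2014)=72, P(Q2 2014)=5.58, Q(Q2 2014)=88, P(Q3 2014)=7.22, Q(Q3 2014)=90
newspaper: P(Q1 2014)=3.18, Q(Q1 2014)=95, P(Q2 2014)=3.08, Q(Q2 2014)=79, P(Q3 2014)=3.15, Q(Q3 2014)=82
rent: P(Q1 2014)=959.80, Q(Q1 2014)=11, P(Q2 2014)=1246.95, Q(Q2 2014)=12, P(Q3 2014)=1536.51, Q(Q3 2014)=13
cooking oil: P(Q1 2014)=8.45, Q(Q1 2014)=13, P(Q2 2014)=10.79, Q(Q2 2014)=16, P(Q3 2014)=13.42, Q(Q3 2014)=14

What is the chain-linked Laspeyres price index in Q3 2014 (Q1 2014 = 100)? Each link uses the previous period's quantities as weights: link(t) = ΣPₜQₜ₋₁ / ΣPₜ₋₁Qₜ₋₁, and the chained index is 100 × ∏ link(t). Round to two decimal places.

157.56

Link Q1 2014→Q2 2014:
ΣP(Q2 2014)Q(Q1 2014) = 5.58×72 + 3.08×95 + 1246.95×11 + 10.79×13 = 401.76 + 292.6 + 13716.45 + 140.27 = 14551.08
ΣP(Q1 2014)Q(Q1 2014) = 5.54×72 + 3.18×95 + 959.80×11 + 8.45×13 = 398.88 + 302.1 + 10557.8 + 109.85 = 11368.63
link = 14551.08/11368.63 = 1.279933
Link Q2 2014→Q3 2014:
ΣP(Q3 2014)Q(Q2 2014) = 7.22×88 + 3.15×79 + 1536.51×12 + 13.42×16 = 635.36 + 248.85 + 18438.12 + 214.72 = 19537.05
ΣP(Q2 2014)Q(Q2 2014) = 5.58×88 + 3.08×79 + 1246.95×12 + 10.79×16 = 491.04 + 243.32 + 14963.4 + 172.64 = 15870.4
link = 19537.05/15870.4 = 1.231037
Chained index = 100 × 1.279933 × 1.231037 = 157.5644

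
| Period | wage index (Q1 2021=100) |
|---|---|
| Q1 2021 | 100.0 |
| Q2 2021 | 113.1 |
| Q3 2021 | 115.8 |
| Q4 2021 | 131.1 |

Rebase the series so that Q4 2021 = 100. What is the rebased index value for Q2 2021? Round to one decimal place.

86.3

Rebased(Q2 2021) = 113.1 / 131.1 × 100 = 86.2700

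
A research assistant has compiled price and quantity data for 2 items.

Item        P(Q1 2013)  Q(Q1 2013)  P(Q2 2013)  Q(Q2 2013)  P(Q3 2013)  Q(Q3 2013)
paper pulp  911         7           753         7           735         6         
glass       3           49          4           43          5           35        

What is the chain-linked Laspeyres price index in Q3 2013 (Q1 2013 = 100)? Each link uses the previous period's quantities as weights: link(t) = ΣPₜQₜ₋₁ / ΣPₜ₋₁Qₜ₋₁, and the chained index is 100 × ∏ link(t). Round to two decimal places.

Link Q1 2013→Q2 2013:
ΣP(Q2 2013)Q(Q1 2013) = 753×7 + 4×49 = 5271 + 196 = 5467
ΣP(Q1 2013)Q(Q1 2013) = 911×7 + 3×49 = 6377 + 147 = 6524
link = 5467/6524 = 0.837983
Link Q2 2013→Q3 2013:
ΣP(Q3 2013)Q(Q2 2013) = 735×7 + 5×43 = 5145 + 215 = 5360
ΣP(Q2 2013)Q(Q2 2013) = 753×7 + 4×43 = 5271 + 172 = 5443
link = 5360/5443 = 0.984751
Chained index = 100 × 0.837983 × 0.984751 = 82.5204

82.52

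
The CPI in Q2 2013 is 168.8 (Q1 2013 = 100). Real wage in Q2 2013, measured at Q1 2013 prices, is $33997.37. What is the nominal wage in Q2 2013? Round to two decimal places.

Nominal = Real × (Index/100) = 33997.37 × (168.8/100)
        = 33997.37 × 1.688 = 57387.5606

57387.56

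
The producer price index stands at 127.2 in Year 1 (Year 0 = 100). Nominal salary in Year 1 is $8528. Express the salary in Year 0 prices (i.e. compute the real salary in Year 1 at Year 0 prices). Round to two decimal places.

Real = Nominal ÷ (Index/100) = 8528 ÷ (127.2/100)
     = 8528 ÷ 1.272 = 6704.4025

6704.40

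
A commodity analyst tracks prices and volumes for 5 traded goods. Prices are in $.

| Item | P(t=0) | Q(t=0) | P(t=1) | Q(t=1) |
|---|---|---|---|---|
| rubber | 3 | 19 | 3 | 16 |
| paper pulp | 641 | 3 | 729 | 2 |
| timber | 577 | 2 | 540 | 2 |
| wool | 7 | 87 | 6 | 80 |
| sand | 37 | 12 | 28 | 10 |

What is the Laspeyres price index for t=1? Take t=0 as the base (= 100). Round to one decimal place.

99.9

Laspeyres price index uses base-period quantities as weights.
ΣP(t=1)·Q(t=0) = 3×19 + 729×3 + 540×2 + 6×87 + 28×12 = 57 + 2187 + 1080 + 522 + 336 = 4182
ΣP(t=0)·Q(t=0) = 3×19 + 641×3 + 577×2 + 7×87 + 37×12 = 57 + 1923 + 1154 + 609 + 444 = 4187
Index = 4182 / 4187 × 100 = 99.8806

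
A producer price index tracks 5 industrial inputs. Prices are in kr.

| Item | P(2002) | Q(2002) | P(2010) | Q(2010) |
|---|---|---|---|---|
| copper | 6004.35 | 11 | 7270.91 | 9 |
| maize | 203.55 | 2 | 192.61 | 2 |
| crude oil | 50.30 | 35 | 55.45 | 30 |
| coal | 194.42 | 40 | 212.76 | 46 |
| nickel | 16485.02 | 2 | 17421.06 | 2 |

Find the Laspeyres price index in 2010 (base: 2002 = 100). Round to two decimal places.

115.32

Laspeyres price index uses base-period quantities as weights.
ΣP(2010)·Q(2002) = 7270.91×11 + 192.61×2 + 55.45×35 + 212.76×40 + 17421.06×2 = 79980.01 + 385.22 + 1940.75 + 8510.4 + 34842.12 = 125658.5
ΣP(2002)·Q(2002) = 6004.35×11 + 203.55×2 + 50.30×35 + 194.42×40 + 16485.02×2 = 66047.85 + 407.1 + 1760.5 + 7776.8 + 32970.04 = 108962.29
Index = 125658.5 / 108962.29 × 100 = 115.3229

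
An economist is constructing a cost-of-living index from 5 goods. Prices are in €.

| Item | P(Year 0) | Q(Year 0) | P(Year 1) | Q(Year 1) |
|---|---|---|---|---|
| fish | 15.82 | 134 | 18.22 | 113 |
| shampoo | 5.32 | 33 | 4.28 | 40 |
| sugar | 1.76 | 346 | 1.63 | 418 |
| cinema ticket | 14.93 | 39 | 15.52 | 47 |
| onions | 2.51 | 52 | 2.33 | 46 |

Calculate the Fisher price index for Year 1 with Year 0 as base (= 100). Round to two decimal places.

Laspeyres component (base-period weights):
ΣP(Year 1)Q(Year 0) = 18.22×134 + 4.28×33 + 1.63×346 + 15.52×39 + 2.33×52 = 2441.48 + 141.24 + 563.98 + 605.28 + 121.16 = 3873.14
ΣP(Year 0)Q(Year 0) = 15.82×134 + 5.32×33 + 1.76×346 + 14.93×39 + 2.51×52 = 2119.88 + 175.56 + 608.96 + 582.27 + 130.52 = 3617.19
L = 3873.14 / 3617.19 × 100 = 107.0759
Paasche component (current-period weights):
ΣP(Year 1)Q(Year 1) = 18.22×113 + 4.28×40 + 1.63×418 + 15.52×47 + 2.33×46 = 2058.86 + 171.2 + 681.34 + 729.44 + 107.18 = 3748.02
ΣP(Year 0)Q(Year 1) = 15.82×113 + 5.32×40 + 1.76×418 + 14.93×47 + 2.51×46 = 1787.66 + 212.8 + 735.68 + 701.71 + 115.46 = 3553.31
P = 3748.02 / 3553.31 × 100 = 105.4797
Fisher = √(L × P) = √(107.0759 × 105.4797) = 106.2748

106.27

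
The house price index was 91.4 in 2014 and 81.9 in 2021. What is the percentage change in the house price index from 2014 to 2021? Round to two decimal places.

Change = (81.9 − 91.4) / 91.4 × 100
       = -9.5 / 91.4 × 100 = -10.3939%

-10.39%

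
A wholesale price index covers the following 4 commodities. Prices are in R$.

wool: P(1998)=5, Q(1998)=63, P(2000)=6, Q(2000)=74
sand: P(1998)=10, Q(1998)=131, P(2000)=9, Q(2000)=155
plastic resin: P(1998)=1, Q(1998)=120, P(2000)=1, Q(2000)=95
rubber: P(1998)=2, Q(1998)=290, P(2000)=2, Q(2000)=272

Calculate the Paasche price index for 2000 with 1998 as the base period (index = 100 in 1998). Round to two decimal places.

96.83

Paasche price index uses current-period quantities as weights.
ΣP(2000)·Q(2000) = 6×74 + 9×155 + 1×95 + 2×272 = 444 + 1395 + 95 + 544 = 2478
ΣP(1998)·Q(2000) = 5×74 + 10×155 + 1×95 + 2×272 = 370 + 1550 + 95 + 544 = 2559
Index = 2478 / 2559 × 100 = 96.8347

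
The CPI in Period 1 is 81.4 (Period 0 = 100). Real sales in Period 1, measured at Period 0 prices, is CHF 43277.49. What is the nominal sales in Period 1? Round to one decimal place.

Nominal = Real × (Index/100) = 43277.49 × (81.4/100)
        = 43277.49 × 0.814 = 35227.8769

35227.9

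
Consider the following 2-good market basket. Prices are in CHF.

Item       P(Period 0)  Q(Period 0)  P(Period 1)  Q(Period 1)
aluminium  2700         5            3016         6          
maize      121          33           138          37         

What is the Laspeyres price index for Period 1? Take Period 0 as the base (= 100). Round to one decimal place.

Laspeyres price index uses base-period quantities as weights.
ΣP(Period 1)·Q(Period 0) = 3016×5 + 138×33 = 15080 + 4554 = 19634
ΣP(Period 0)·Q(Period 0) = 2700×5 + 121×33 = 13500 + 3993 = 17493
Index = 19634 / 17493 × 100 = 112.2392

112.2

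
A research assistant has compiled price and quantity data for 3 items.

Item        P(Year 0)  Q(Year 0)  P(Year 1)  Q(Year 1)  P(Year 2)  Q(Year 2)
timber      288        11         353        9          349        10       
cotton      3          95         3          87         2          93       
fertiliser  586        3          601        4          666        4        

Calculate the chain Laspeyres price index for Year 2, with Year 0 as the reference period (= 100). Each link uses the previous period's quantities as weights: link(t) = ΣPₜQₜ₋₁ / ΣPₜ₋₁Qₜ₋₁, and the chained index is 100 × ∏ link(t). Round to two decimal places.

117.27

Link Year 0→Year 1:
ΣP(Year 1)Q(Year 0) = 353×11 + 3×95 + 601×3 = 3883 + 285 + 1803 = 5971
ΣP(Year 0)Q(Year 0) = 288×11 + 3×95 + 586×3 = 3168 + 285 + 1758 = 5211
link = 5971/5211 = 1.145845
Link Year 1→Year 2:
ΣP(Year 2)Q(Year 1) = 349×9 + 2×87 + 666×4 = 3141 + 174 + 2664 = 5979
ΣP(Year 1)Q(Year 1) = 353×9 + 3×87 + 601×4 = 3177 + 261 + 2404 = 5842
link = 5979/5842 = 1.023451
Chained index = 100 × 1.145845 × 1.023451 = 117.2716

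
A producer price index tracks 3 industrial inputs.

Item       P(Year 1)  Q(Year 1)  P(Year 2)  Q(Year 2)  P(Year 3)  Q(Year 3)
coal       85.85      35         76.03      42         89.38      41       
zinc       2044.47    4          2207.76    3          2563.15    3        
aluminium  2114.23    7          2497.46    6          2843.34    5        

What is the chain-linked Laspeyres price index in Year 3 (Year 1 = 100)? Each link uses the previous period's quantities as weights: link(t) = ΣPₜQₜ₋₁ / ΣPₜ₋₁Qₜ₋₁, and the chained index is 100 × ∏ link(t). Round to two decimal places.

Link Year 1→Year 2:
ΣP(Year 2)Q(Year 1) = 76.03×35 + 2207.76×4 + 2497.46×7 = 2661.05 + 8831.04 + 17482.22 = 28974.31
ΣP(Year 1)Q(Year 1) = 85.85×35 + 2044.47×4 + 2114.23×7 = 3004.75 + 8177.88 + 14799.61 = 25982.24
link = 28974.31/25982.24 = 1.115158
Link Year 2→Year 3:
ΣP(Year 3)Q(Year 2) = 89.38×42 + 2563.15×3 + 2843.34×6 = 3753.96 + 7689.45 + 17060.04 = 28503.45
ΣP(Year 2)Q(Year 2) = 76.03×42 + 2207.76×3 + 2497.46×6 = 3193.26 + 6623.28 + 14984.76 = 24801.3
link = 28503.45/24801.3 = 1.149272
Chained index = 100 × 1.115158 × 1.149272 = 128.1621

128.16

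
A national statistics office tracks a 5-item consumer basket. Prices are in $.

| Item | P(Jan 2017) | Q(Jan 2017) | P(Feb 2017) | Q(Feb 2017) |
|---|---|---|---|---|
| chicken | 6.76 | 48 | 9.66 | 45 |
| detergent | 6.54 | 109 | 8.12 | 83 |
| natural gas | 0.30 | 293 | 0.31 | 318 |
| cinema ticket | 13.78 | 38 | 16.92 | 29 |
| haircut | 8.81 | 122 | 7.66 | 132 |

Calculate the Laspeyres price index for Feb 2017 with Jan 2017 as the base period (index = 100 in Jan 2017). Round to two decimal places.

Laspeyres price index uses base-period quantities as weights.
ΣP(Feb 2017)·Q(Jan 2017) = 9.66×48 + 8.12×109 + 0.31×293 + 16.92×38 + 7.66×122 = 463.68 + 885.08 + 90.83 + 642.96 + 934.52 = 3017.07
ΣP(Jan 2017)·Q(Jan 2017) = 6.76×48 + 6.54×109 + 0.30×293 + 13.78×38 + 8.81×122 = 324.48 + 712.86 + 87.9 + 523.64 + 1074.82 = 2723.7
Index = 3017.07 / 2723.7 × 100 = 110.7710

110.77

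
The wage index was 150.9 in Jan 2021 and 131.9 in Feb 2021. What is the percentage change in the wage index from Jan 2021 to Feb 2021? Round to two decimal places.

Change = (131.9 − 150.9) / 150.9 × 100
       = -19.0 / 150.9 × 100 = -12.5911%

-12.59%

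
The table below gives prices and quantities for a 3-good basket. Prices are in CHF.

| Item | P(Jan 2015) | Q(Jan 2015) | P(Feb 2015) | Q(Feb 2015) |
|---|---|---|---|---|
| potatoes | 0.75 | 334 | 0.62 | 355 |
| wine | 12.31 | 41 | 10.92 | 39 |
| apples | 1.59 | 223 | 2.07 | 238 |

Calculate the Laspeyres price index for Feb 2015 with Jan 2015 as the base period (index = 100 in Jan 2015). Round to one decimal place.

100.6

Laspeyres price index uses base-period quantities as weights.
ΣP(Feb 2015)·Q(Jan 2015) = 0.62×334 + 10.92×41 + 2.07×223 = 207.08 + 447.72 + 461.61 = 1116.41
ΣP(Jan 2015)·Q(Jan 2015) = 0.75×334 + 12.31×41 + 1.59×223 = 250.5 + 504.71 + 354.57 = 1109.78
Index = 1116.41 / 1109.78 × 100 = 100.5974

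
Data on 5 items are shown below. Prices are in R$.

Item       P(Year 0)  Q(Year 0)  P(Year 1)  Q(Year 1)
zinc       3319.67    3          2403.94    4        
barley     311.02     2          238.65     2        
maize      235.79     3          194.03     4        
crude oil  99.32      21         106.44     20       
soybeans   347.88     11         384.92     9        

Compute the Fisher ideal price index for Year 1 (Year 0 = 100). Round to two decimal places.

84.07

Laspeyres component (base-period weights):
ΣP(Year 1)Q(Year 0) = 2403.94×3 + 238.65×2 + 194.03×3 + 106.44×21 + 384.92×11 = 7211.82 + 477.3 + 582.09 + 2235.24 + 4234.12 = 14740.57
ΣP(Year 0)Q(Year 0) = 3319.67×3 + 311.02×2 + 235.79×3 + 99.32×21 + 347.88×11 = 9959.01 + 622.04 + 707.37 + 2085.72 + 3826.68 = 17200.82
L = 14740.57 / 17200.82 × 100 = 85.6969
Paasche component (current-period weights):
ΣP(Year 1)Q(Year 1) = 2403.94×4 + 238.65×2 + 194.03×4 + 106.44×20 + 384.92×9 = 9615.76 + 477.3 + 776.12 + 2128.8 + 3464.28 = 16462.26
ΣP(Year 0)Q(Year 1) = 3319.67×4 + 311.02×2 + 235.79×4 + 99.32×20 + 347.88×9 = 13278.68 + 622.04 + 943.16 + 1986.4 + 3130.92 = 19961.2
P = 16462.26 / 19961.2 × 100 = 82.4713
Fisher = √(L × P) = √(85.6969 × 82.4713) = 84.0686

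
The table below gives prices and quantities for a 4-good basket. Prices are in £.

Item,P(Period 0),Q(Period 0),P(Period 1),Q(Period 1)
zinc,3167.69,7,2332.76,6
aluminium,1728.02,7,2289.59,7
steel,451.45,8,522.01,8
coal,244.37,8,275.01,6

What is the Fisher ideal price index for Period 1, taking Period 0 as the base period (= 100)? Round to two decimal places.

98.15

Laspeyres component (base-period weights):
ΣP(Period 1)Q(Period 0) = 2332.76×7 + 2289.59×7 + 522.01×8 + 275.01×8 = 16329.32 + 16027.13 + 4176.08 + 2200.08 = 38732.61
ΣP(Period 0)Q(Period 0) = 3167.69×7 + 1728.02×7 + 451.45×8 + 244.37×8 = 22173.83 + 12096.14 + 3611.6 + 1954.96 = 39836.53
L = 38732.61 / 39836.53 × 100 = 97.2289
Paasche component (current-period weights):
ΣP(Period 1)Q(Period 1) = 2332.76×6 + 2289.59×7 + 522.01×8 + 275.01×6 = 13996.56 + 16027.13 + 4176.08 + 1650.06 = 35849.83
ΣP(Period 0)Q(Period 1) = 3167.69×6 + 1728.02×7 + 451.45×8 + 244.37×6 = 19006.14 + 12096.14 + 3611.6 + 1466.22 = 36180.1
P = 35849.83 / 36180.1 × 100 = 99.0872
Fisher = √(L × P) = √(97.2289 × 99.0872) = 98.1536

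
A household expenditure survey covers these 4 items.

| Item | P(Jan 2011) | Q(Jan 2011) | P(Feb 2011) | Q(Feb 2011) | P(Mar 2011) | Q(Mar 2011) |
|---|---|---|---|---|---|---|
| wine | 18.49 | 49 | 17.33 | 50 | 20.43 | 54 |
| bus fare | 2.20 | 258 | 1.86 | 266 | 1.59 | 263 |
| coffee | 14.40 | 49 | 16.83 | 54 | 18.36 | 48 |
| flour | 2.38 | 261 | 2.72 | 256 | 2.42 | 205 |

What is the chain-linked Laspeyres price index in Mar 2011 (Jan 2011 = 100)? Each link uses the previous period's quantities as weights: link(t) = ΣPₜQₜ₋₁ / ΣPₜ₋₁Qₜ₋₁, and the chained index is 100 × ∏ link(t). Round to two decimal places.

Link Jan 2011→Feb 2011:
ΣP(Feb 2011)Q(Jan 2011) = 17.33×49 + 1.86×258 + 16.83×49 + 2.72×261 = 849.17 + 479.88 + 824.67 + 709.92 = 2863.64
ΣP(Jan 2011)Q(Jan 2011) = 18.49×49 + 2.20×258 + 14.40×49 + 2.38×261 = 906.01 + 567.6 + 705.6 + 621.18 = 2800.39
link = 2863.64/2800.39 = 1.022586
Link Feb 2011→Mar 2011:
ΣP(Mar 2011)Q(Feb 2011) = 20.43×50 + 1.59×266 + 18.36×54 + 2.42×256 = 1021.5 + 422.94 + 991.44 + 619.52 = 3055.4
ΣP(Feb 2011)Q(Feb 2011) = 17.33×50 + 1.86×266 + 16.83×54 + 2.72×256 = 866.5 + 494.76 + 908.82 + 696.32 = 2966.4
link = 3055.4/2966.4 = 1.030003
Chained index = 100 × 1.022586 × 1.030003 = 105.3266

105.33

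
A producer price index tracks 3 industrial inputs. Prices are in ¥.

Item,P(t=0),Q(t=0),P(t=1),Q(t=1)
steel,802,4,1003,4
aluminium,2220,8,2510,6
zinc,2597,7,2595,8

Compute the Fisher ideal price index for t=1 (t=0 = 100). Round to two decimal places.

107.36

Laspeyres component (base-period weights):
ΣP(t=1)Q(t=0) = 1003×4 + 2510×8 + 2595×7 = 4012 + 20080 + 18165 = 42257
ΣP(t=0)Q(t=0) = 802×4 + 2220×8 + 2597×7 = 3208 + 17760 + 18179 = 39147
L = 42257 / 39147 × 100 = 107.9444
Paasche component (current-period weights):
ΣP(t=1)Q(t=1) = 1003×4 + 2510×6 + 2595×8 = 4012 + 15060 + 20760 = 39832
ΣP(t=0)Q(t=1) = 802×4 + 2220×6 + 2597×8 = 3208 + 13320 + 20776 = 37304
P = 39832 / 37304 × 100 = 106.7768
Fisher = √(L × P) = √(107.9444 × 106.7768) = 107.3590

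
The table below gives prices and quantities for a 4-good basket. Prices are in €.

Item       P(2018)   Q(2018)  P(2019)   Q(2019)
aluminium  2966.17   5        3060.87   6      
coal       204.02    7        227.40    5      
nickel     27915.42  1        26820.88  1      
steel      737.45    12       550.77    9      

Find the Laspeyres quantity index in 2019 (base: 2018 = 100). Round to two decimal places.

Laspeyres quantity index uses base-period prices as weights.
ΣP(2018)·Q(2019) = 2966.17×6 + 204.02×5 + 27915.42×1 + 737.45×9 = 17797.02 + 1020.1 + 27915.42 + 6637.05 = 53369.59
ΣP(2018)·Q(2018) = 2966.17×5 + 204.02×7 + 27915.42×1 + 737.45×12 = 14830.85 + 1428.14 + 27915.42 + 8849.4 = 53023.81
Index = 53369.59 / 53023.81 × 100 = 100.6521

100.65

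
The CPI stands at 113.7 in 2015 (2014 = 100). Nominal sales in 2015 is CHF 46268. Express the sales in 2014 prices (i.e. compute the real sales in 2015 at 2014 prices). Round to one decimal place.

40693.1

Real = Nominal ÷ (Index/100) = 46268 ÷ (113.7/100)
     = 46268 ÷ 1.137 = 40693.0519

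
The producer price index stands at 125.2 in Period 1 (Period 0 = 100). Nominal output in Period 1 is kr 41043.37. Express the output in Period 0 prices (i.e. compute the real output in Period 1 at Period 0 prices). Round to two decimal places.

Real = Nominal ÷ (Index/100) = 41043.37 ÷ (125.2/100)
     = 41043.37 ÷ 1.252 = 32782.2444

32782.24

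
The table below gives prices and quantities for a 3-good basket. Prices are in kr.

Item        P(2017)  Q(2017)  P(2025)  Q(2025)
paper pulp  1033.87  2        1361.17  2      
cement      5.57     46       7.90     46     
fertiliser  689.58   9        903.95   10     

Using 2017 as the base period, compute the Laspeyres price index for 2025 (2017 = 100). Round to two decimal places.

131.55

Laspeyres price index uses base-period quantities as weights.
ΣP(2025)·Q(2017) = 1361.17×2 + 7.90×46 + 903.95×9 = 2722.34 + 363.4 + 8135.55 = 11221.29
ΣP(2017)·Q(2017) = 1033.87×2 + 5.57×46 + 689.58×9 = 2067.74 + 256.22 + 6206.22 = 8530.18
Index = 11221.29 / 8530.18 × 100 = 131.5481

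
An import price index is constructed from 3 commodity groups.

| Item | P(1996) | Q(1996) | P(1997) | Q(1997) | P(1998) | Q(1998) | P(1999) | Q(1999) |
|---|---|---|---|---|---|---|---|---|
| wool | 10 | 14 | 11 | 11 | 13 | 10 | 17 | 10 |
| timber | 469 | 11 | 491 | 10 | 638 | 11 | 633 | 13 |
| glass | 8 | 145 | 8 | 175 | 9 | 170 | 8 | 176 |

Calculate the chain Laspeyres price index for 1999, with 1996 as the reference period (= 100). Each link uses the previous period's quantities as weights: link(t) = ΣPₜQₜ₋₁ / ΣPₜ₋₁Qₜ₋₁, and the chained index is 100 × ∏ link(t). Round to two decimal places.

Link 1996→1997:
ΣP(1997)Q(1996) = 11×14 + 491×11 + 8×145 = 154 + 5401 + 1160 = 6715
ΣP(1996)Q(1996) = 10×14 + 469×11 + 8×145 = 140 + 5159 + 1160 = 6459
link = 6715/6459 = 1.039635
Link 1997→1998:
ΣP(1998)Q(1997) = 13×11 + 638×10 + 9×175 = 143 + 6380 + 1575 = 8098
ΣP(1997)Q(1997) = 11×11 + 491×10 + 8×175 = 121 + 4910 + 1400 = 6431
link = 8098/6431 = 1.259213
Link 1998→1999:
ΣP(1999)Q(1998) = 17×10 + 633×11 + 8×170 = 170 + 6963 + 1360 = 8493
ΣP(1998)Q(1998) = 13×10 + 638×11 + 9×170 = 130 + 7018 + 1530 = 8678
link = 8493/8678 = 0.978682
Chained index = 100 × 1.039635 × 1.259213 × 0.978682 = 128.1213

128.12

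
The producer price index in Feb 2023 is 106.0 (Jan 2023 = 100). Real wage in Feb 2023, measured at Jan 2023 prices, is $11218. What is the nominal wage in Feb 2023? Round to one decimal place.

11891.1

Nominal = Real × (Index/100) = 11218 × (106.0/100)
        = 11218 × 1.060 = 11891.0800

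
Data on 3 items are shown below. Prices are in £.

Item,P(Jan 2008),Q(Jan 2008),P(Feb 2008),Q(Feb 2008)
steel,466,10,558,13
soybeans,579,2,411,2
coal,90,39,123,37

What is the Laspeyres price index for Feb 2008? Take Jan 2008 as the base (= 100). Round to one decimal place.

Laspeyres price index uses base-period quantities as weights.
ΣP(Feb 2008)·Q(Jan 2008) = 558×10 + 411×2 + 123×39 = 5580 + 822 + 4797 = 11199
ΣP(Jan 2008)·Q(Jan 2008) = 466×10 + 579×2 + 90×39 = 4660 + 1158 + 3510 = 9328
Index = 11199 / 9328 × 100 = 120.0579

120.1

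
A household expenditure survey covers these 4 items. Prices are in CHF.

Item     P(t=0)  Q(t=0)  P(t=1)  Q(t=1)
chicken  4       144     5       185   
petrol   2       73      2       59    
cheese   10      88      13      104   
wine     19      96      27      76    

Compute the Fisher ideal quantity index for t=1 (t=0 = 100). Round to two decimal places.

Laspeyres component (base-period weights):
ΣP(t=0)Q(t=1) = 4×185 + 2×59 + 10×104 + 19×76 = 740 + 118 + 1040 + 1444 = 3342
ΣP(t=0)Q(t=0) = 4×144 + 2×73 + 10×88 + 19×96 = 576 + 146 + 880 + 1824 = 3426
L = 3342 / 3426 × 100 = 97.5482
Paasche component (current-period weights):
ΣP(t=1)Q(t=1) = 5×185 + 2×59 + 13×104 + 27×76 = 925 + 118 + 1352 + 2052 = 4447
ΣP(t=1)Q(t=0) = 5×144 + 2×73 + 13×88 + 27×96 = 720 + 146 + 1144 + 2592 = 4602
P = 4447 / 4602 × 100 = 96.6319
Fisher = √(L × P) = √(97.5482 × 96.6319) = 97.0889

97.09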